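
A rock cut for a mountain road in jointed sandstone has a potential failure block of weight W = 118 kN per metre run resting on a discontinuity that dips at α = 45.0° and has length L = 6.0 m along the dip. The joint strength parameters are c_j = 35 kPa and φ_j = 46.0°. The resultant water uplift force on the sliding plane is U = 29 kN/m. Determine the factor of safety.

Resolving the block weight along and normal to the plane and applying the Mohr–Coulomb strength on the joint:
N' = W cosα − U = 118·cos45.0° − 29 = 54.4 kN/m
Driving force T = W sinα = 118·sin45.0° = 83.4 kN/m
Resisting force R = c_j·L + N'·tanφ_j = 35·6.0 + 54.4·tan46.0° = 210.0 + 56.4 = 266.4 kN/m
FS = R / T = 266.4 / 83.4 = 3.192

FS = 3.19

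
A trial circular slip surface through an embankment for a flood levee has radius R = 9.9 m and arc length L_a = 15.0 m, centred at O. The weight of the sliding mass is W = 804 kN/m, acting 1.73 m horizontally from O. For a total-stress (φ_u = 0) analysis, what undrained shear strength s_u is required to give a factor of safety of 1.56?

s_u = 14.6 kPa

FS = s_u·L_a·R / (W·d), so s_u = FS·W·d / (L_a·R).
s_u = 1.56·804·1.73 / (15.00·9.9) = 2169.8 / 148.50 = 14.61 kPa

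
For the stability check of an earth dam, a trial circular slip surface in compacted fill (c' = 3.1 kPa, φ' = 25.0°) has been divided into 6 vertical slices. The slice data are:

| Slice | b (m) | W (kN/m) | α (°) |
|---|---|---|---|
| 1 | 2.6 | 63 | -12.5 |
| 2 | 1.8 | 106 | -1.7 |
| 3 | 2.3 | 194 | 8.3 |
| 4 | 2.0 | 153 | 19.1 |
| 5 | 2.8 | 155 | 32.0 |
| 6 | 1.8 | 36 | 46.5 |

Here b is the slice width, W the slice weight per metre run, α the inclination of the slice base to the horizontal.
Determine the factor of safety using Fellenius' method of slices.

FS = 2.09

Ordinary method of slices: FS = Σ[c'·Δl_i + (W_i cosα_i)·tanφ'] / Σ W_i sinα_i, with Δl_i = b_i / cosα_i.
Slice 1: Δl = 2.6/cos(-12.5°) = 2.663 m; N'_1 = 63·cos(-12.5°) = 61.5; c'Δl = 8.26; W sinα = -13.6
Slice 2: Δl = 1.8/cos(-1.7°) = 1.801 m; N'_2 = 106·cos(-1.7°) = 106.0; c'Δl = 5.58; W sinα = -3.1
Slice 3: Δl = 2.3/cos8.3° = 2.324 m; N'_3 = 194·cos8.3° = 192.0; c'Δl = 7.21; W sinα = 28.0
Slice 4: Δl = 2.0/cos19.1° = 2.117 m; N'_4 = 153·cos19.1° = 144.6; c'Δl = 6.56; W sinα = 50.1
Slice 5: Δl = 2.8/cos32.0° = 3.302 m; N'_5 = 155·cos32.0° = 131.4; c'Δl = 10.24; W sinα = 82.1
Slice 6: Δl = 1.8/cos46.5° = 2.615 m; N'_6 = 36·cos46.5° = 24.8; c'Δl = 8.11; W sinα = 26.1
Σc'Δl = 45.9 kN/m; ΣN' = 660.2 kN/m; ΣW sinα = 169.5 kN/m
Resisting = 45.9 + 660.2·tan25.0° = 45.9 + 307.9 = 353.8 kN/m
FS = 353.8 / 169.5 = 2.087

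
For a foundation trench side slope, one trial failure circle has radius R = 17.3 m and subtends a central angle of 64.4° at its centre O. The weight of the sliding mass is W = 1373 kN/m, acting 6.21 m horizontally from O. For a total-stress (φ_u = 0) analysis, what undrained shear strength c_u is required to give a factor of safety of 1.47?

FS = c_u·L_a·R / (W·d), so c_u = FS·W·d / (L_a·R).
Arc length L_a = R·θ = 17.3·(64.4°·π/180) = 17.3·1.1240 = 19.45 m
c_u = 1.47·1373·6.21 / (19.45·17.3) = 12533.7 / 336.40 = 37.26 kPa

c_u = 37.3 kPa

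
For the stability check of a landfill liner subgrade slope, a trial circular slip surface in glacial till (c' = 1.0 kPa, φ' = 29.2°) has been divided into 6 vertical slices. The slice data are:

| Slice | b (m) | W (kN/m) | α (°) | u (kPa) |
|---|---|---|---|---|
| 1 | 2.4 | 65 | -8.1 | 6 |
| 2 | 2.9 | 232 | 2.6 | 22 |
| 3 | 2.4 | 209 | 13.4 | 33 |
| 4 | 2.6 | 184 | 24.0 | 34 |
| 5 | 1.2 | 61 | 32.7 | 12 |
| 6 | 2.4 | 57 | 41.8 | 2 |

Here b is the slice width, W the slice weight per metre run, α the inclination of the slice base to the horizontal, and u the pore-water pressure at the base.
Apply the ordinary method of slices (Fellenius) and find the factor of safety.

Ordinary method of slices: FS = Σ[c'·Δl_i + (W_i cosα_i − u_i·Δl_i)·tanφ'] / Σ W_i sinα_i, with Δl_i = b_i / cosα_i.
Slice 1: Δl = 2.4/cos(-8.1°) = 2.424 m; N'_1 = 65·cos(-8.1°) − 6·2.424 = 49.8; c'Δl = 2.42; W sinα = -9.2
Slice 2: Δl = 2.9/cos2.6° = 2.903 m; N'_2 = 232·cos2.6° − 22·2.903 = 167.9; c'Δl = 2.90; W sinα = 10.5
Slice 3: Δl = 2.4/cos13.4° = 2.467 m; N'_3 = 209·cos13.4° − 33·2.467 = 121.9; c'Δl = 2.47; W sinα = 48.4
Slice 4: Δl = 2.6/cos24.0° = 2.846 m; N'_4 = 184·cos24.0° − 34·2.846 = 71.3; c'Δl = 2.85; W sinα = 74.8
Slice 5: Δl = 1.2/cos32.7° = 1.426 m; N'_5 = 61·cos32.7° − 12·1.426 = 34.2; c'Δl = 1.43; W sinα = 33.0
Slice 6: Δl = 2.4/cos41.8° = 3.219 m; N'_6 = 57·cos41.8° − 2·3.219 = 36.1; c'Δl = 3.22; W sinα = 38.0
Σc'Δl = 15.3 kN/m; ΣN' = 481.2 kN/m; ΣW sinα = 195.6 kN/m
Resisting = 15.3 + 481.2·tan29.2° = 15.3 + 268.9 = 284.2 kN/m
FS = 284.2 / 195.6 = 1.453

FS = 1.45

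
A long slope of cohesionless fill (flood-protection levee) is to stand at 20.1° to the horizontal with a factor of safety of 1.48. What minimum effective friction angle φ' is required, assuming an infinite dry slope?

FS = tanφ'/tanβ ⇒ tanφ' = FS · tanβ = 1.48 · tan20.1° = 0.5416
φ' = arctan(0.5416) = 28.44°

φ' = 28.4°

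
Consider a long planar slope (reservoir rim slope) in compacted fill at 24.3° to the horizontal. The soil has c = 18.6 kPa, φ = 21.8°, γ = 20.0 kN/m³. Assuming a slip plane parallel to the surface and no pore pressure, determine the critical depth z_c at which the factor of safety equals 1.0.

z_c = 21.72 m

Setting FS = 1.00 in FS = [c + γz cos²β tanφ] / [γz sinβ cosβ] and solving for z:
z = c / [γ cosβ (FS·sinβ − cosβ·tanφ)]
  = 18.6 / [20.0·cos24.3°·(1.00·sin24.3° − cos24.3°·tan21.8°)]
  = 18.6 / [20.0·0.9114·(1.00·0.4115 − 0.9114·0.4000)]
  = 18.6 / 0.8563 = 21.720 m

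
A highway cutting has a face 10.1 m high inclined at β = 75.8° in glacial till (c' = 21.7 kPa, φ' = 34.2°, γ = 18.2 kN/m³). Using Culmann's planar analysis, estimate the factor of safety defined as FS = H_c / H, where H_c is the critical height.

FS = 1.50

H_c = (4c'/γ) · sinβ cosφ' / [1 − cos(β − φ')]
    = (4·21.7/18.2) · sin75.8°·cos34.2° / [1 − cos41.6°]
    = 4.769 · 0.8018 / 0.2522 = 15.16 m
FS = H_c / H = 15.16 / 10.1 = 1.501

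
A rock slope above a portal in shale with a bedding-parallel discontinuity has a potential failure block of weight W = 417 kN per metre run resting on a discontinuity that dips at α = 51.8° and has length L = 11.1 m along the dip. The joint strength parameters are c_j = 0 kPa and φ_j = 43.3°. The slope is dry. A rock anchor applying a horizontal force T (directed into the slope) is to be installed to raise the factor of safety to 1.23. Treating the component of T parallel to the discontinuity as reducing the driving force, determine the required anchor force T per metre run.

Resolving forces along and normal to the sliding plane, with the horizontal anchor force T adding T·sinα to the effective normal force and T·cosα acting up the plane against the driving force:
FS = [c_jL + (W cosα + T sinα) tanφ_j] / [W sinα − T cosα]
Without the anchor: N' = 257.9 kN/m, driving T_d = 327.7 kN/m, resisting R = 0·11.1 + 257.9·tan43.3° = 243.0 kN/m, FS = 0.74.
Setting FS = 1.23 and solving for T:
1.23·(327.7 − T cos51.8°) = 243.0 + T sin51.8°·tan43.3°
T·(sin51.8°·tan43.3° + 1.23·cos51.8°) = 1.23·327.7 − 243.0
T·(0.7859·0.9424 + 1.23·0.6184) = 403.1 − 243.0 = 160.1
T·1.5012 = 160.1
T = 106.6 kN/m

T = 107 kN/m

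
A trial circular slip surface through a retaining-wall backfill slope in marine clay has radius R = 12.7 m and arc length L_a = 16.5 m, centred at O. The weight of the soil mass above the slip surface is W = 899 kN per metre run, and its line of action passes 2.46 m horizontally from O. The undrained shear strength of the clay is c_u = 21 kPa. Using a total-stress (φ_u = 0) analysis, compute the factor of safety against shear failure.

FS = 1.99

Taking moments about the centre O, the resisting moment is provided by the undrained shear strength acting along the arc:
M_R = c_u·L_a·R = 21·16.50·12.7 = 4400.6 kN·m/m
M_D = W·d = 899·2.46 = 2211.5 kN·m/m
FS = M_R / M_D = 4400.6 / 2211.5 = 1.990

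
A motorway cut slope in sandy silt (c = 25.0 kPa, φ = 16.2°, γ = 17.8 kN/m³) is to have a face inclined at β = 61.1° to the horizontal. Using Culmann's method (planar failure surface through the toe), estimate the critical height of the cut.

H_c = 16.19 m

Culmann's analysis gives the critical failure plane at α_cr = (β + φ)/2 = (61.1 + 16.2)/2 = 38.6°, and the critical height
H_c = (4c/γ) · sinβ cosφ / [1 − cos(β − φ)]
    = (4·25.0/17.8) · sin61.1°·cos16.2° / [1 − cos(44.9°)]
    = 5.618 · 0.8755·0.9603 / [1 − 0.7083]
    = 5.618 · 0.8407 / 0.2917
    = 16.19 m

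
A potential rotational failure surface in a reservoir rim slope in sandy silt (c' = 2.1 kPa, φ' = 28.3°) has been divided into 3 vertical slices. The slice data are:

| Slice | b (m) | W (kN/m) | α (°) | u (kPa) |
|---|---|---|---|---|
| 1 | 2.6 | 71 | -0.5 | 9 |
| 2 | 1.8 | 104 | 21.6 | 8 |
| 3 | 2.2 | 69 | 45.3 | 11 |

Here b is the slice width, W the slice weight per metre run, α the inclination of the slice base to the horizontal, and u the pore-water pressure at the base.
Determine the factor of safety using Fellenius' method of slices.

FS = 1.07

Ordinary method of slices: FS = Σ[c'·Δl_i + (W_i cosα_i − u_i·Δl_i)·tanφ'] / Σ W_i sinα_i, with Δl_i = b_i / cosα_i.
Slice 1: Δl = 2.6/cos(-0.5°) = 2.600 m; N'_1 = 71·cos(-0.5°) − 9·2.600 = 47.6; c'Δl = 5.46; W sinα = -0.6
Slice 2: Δl = 1.8/cos21.6° = 1.936 m; N'_2 = 104·cos21.6° − 8·1.936 = 81.2; c'Δl = 4.07; W sinα = 38.3
Slice 3: Δl = 2.2/cos45.3° = 3.128 m; N'_3 = 69·cos45.3° − 11·3.128 = 14.1; c'Δl = 6.57; W sinα = 49.0
Σc'Δl = 16.1 kN/m; ΣN' = 142.9 kN/m; ΣW sinα = 86.7 kN/m
Resisting = 16.1 + 142.9·tan28.3° = 16.1 + 77.0 = 93.1 kN/m
FS = 93.1 / 86.7 = 1.073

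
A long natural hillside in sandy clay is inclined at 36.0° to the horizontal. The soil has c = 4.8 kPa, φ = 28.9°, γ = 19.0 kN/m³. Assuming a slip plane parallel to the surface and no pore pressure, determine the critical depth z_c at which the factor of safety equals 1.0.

z_c = 2.21 m

Setting FS = 1.00 in FS = [c + γz cos²β tanφ] / [γz sinβ cosβ] and solving for z:
z = c / [γ cosβ (FS·sinβ − cosβ·tanφ)]
  = 4.8 / [19.0·cos36.0°·(1.00·sin36.0° − cos36.0°·tan28.9°)]
  = 4.8 / [19.0·0.8090·(1.00·0.5878 − 0.8090·0.5520)]
  = 4.8 / 2.1702 = 2.212 m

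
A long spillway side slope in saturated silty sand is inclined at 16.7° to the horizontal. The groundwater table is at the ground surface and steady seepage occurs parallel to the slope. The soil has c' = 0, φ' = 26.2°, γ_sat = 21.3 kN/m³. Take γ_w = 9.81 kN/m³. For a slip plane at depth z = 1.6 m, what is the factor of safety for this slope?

With seepage parallel to the slope and the water table at the surface, the effective normal stress on the slip plane uses the buoyant unit weight γ' = γ_sat − γ_w while the driving shear stress uses γ_sat:
FS = [c' + γ' z cos²β tanφ'] / [γ_sat z sinβ cosβ]
(For c' = 0 this reduces to FS = (γ'/γ_sat)·tanφ'/tanβ.)
γ' = 21.3 − 9.81 = 11.49 kN/m³
Numerator = 0.0 + 11.49·1.6·cos²16.7°·tan26.2° = 0.0 + 11.49·1.6·0.9174·0.4921 = 8.299 kPa
Denominator = 21.3·1.6·sin16.7°·cos16.7° = 21.3·1.6·0.2874·0.9578 = 9.380 kPa
FS = 8.299 / 9.380 = 0.885

FS = 0.88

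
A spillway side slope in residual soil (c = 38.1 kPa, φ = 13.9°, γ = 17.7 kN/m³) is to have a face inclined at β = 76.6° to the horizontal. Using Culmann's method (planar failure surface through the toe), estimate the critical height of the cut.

H_c = 15.02 m

Culmann's analysis gives the critical failure plane at α_cr = (β + φ)/2 = (76.6 + 13.9)/2 = 45.2°, and the critical height
H_c = (4c/γ) · sinβ cosφ / [1 − cos(β − φ)]
    = (4·38.1/17.7) · sin76.6°·cos13.9° / [1 − cos(62.7°)]
    = 8.610 · 0.9728·0.9707 / [1 − 0.4586]
    = 8.610 · 0.9443 / 0.5414
    = 15.02 m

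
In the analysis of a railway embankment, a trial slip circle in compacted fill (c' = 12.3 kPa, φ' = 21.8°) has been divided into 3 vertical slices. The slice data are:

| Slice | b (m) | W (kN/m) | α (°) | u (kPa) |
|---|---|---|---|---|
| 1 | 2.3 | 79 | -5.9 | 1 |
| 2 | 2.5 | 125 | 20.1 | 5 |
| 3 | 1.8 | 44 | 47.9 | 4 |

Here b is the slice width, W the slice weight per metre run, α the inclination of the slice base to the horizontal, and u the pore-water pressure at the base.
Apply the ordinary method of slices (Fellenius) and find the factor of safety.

Ordinary method of slices: FS = Σ[c'·Δl_i + (W_i cosα_i − u_i·Δl_i)·tanφ'] / Σ W_i sinα_i, with Δl_i = b_i / cosα_i.
Slice 1: Δl = 2.3/cos(-5.9°) = 2.312 m; N'_1 = 79·cos(-5.9°) − 1·2.312 = 76.3; c'Δl = 28.44; W sinα = -8.1
Slice 2: Δl = 2.5/cos20.1° = 2.662 m; N'_2 = 125·cos20.1° − 5·2.662 = 104.1; c'Δl = 32.74; W sinα = 43.0
Slice 3: Δl = 1.8/cos47.9° = 2.685 m; N'_3 = 44·cos47.9° − 4·2.685 = 18.8; c'Δl = 33.02; W sinα = 32.6
Σc'Δl = 94.2 kN/m; ΣN' = 199.1 kN/m; ΣW sinα = 67.5 kN/m
Resisting = 94.2 + 199.1·tan21.8° = 94.2 + 79.6 = 173.8 kN/m
FS = 173.8 / 67.5 = 2.576

FS = 2.58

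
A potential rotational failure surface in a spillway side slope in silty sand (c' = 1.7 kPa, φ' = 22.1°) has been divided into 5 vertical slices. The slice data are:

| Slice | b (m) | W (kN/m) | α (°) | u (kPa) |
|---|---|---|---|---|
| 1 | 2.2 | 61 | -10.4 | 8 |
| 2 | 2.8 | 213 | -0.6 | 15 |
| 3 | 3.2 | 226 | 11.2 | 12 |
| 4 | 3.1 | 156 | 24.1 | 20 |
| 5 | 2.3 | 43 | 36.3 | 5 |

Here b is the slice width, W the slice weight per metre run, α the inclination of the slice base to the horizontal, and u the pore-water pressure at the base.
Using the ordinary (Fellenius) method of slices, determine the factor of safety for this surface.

FS = 1.87

Ordinary method of slices: FS = Σ[c'·Δl_i + (W_i cosα_i − u_i·Δl_i)·tanφ'] / Σ W_i sinα_i, with Δl_i = b_i / cosα_i.
Slice 1: Δl = 2.2/cos(-10.4°) = 2.237 m; N'_1 = 61·cos(-10.4°) − 8·2.237 = 42.1; c'Δl = 3.80; W sinα = -11.0
Slice 2: Δl = 2.8/cos(-0.6°) = 2.800 m; N'_2 = 213·cos(-0.6°) − 15·2.800 = 171.0; c'Δl = 4.76; W sinα = -2.2
Slice 3: Δl = 3.2/cos11.2° = 3.262 m; N'_3 = 226·cos11.2° − 12·3.262 = 182.6; c'Δl = 5.55; W sinα = 43.9
Slice 4: Δl = 3.1/cos24.1° = 3.396 m; N'_4 = 156·cos24.1° − 20·3.396 = 74.5; c'Δl = 5.77; W sinα = 63.7
Slice 5: Δl = 2.3/cos36.3° = 2.854 m; N'_5 = 43·cos36.3° − 5·2.854 = 20.4; c'Δl = 4.85; W sinα = 25.5
Σc'Δl = 24.7 kN/m; ΣN' = 490.5 kN/m; ΣW sinα = 119.8 kN/m
Resisting = 24.7 + 490.5·tan22.1° = 24.7 + 199.2 = 223.9 kN/m
FS = 223.9 / 119.8 = 1.869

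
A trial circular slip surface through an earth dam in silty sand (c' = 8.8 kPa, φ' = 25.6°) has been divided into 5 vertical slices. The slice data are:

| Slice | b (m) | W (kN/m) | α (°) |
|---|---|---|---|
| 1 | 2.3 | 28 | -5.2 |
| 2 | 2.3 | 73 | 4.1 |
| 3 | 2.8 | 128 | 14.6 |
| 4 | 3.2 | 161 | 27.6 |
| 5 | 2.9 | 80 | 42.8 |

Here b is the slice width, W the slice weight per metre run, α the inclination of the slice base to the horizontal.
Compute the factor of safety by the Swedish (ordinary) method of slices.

Ordinary method of slices: FS = Σ[c'·Δl_i + (W_i cosα_i)·tanφ'] / Σ W_i sinα_i, with Δl_i = b_i / cosα_i.
Slice 1: Δl = 2.3/cos(-5.2°) = 2.310 m; N'_1 = 28·cos(-5.2°) = 27.9; c'Δl = 20.32; W sinα = -2.5
Slice 2: Δl = 2.3/cos4.1° = 2.306 m; N'_2 = 73·cos4.1° = 72.8; c'Δl = 20.29; W sinα = 5.2
Slice 3: Δl = 2.8/cos14.6° = 2.893 m; N'_3 = 128·cos14.6° = 123.9; c'Δl = 25.46; W sinα = 32.3
Slice 4: Δl = 3.2/cos27.6° = 3.611 m; N'_4 = 161·cos27.6° = 142.7; c'Δl = 31.78; W sinα = 74.6
Slice 5: Δl = 2.9/cos42.8° = 3.952 m; N'_5 = 80·cos42.8° = 58.7; c'Δl = 34.78; W sinα = 54.4
Σc'Δl = 132.6 kN/m; ΣN' = 425.9 kN/m; ΣW sinα = 163.9 kN/m
Resisting = 132.6 + 425.9·tan25.6° = 132.6 + 204.1 = 336.7 kN/m
FS = 336.7 / 163.9 = 2.054

FS = 2.05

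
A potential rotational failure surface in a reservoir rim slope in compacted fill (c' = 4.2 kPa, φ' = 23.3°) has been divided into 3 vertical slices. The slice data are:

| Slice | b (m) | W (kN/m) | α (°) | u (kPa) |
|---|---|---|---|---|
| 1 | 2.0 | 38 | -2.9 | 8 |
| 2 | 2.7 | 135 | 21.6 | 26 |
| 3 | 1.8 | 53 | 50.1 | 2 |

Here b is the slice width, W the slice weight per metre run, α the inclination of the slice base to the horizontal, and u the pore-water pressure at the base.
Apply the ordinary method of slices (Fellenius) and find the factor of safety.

FS = 0.85

Ordinary method of slices: FS = Σ[c'·Δl_i + (W_i cosα_i − u_i·Δl_i)·tanφ'] / Σ W_i sinα_i, with Δl_i = b_i / cosα_i.
Slice 1: Δl = 2.0/cos(-2.9°) = 2.003 m; N'_1 = 38·cos(-2.9°) − 8·2.003 = 21.9; c'Δl = 8.41; W sinα = -1.9
Slice 2: Δl = 2.7/cos21.6° = 2.904 m; N'_2 = 135·cos21.6° − 26·2.904 = 50.0; c'Δl = 12.20; W sinα = 49.7
Slice 3: Δl = 1.8/cos50.1° = 2.806 m; N'_3 = 53·cos50.1° − 2·2.806 = 28.4; c'Δl = 11.79; W sinα = 40.7
Σc'Δl = 32.4 kN/m; ΣN' = 100.3 kN/m; ΣW sinα = 88.4 kN/m
Resisting = 32.4 + 100.3·tan23.3° = 32.4 + 43.2 = 75.6 kN/m
FS = 75.6 / 88.4 = 0.855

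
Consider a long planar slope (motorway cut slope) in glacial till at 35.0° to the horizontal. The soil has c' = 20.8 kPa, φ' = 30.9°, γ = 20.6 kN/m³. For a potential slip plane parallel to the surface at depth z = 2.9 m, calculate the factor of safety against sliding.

For an infinite slope with a slip plane parallel to the surface (no pore pressure): FS = [c' + γz cos²β tanφ'] / [γz sinβ cosβ].
γz = 20.6·2.9 = 59.74 kN/m²
Numerator = 20.8 + 59.74·cos²35.0°·tan30.9° = 20.8 + 59.74·0.6710·0.5985 = 44.791 kPa
Denominator = 59.74·sin35.0°·cos35.0° = 59.74·0.5736·0.8192 = 28.069 kPa
FS = 44.791 / 28.069 = 1.596

FS = 1.60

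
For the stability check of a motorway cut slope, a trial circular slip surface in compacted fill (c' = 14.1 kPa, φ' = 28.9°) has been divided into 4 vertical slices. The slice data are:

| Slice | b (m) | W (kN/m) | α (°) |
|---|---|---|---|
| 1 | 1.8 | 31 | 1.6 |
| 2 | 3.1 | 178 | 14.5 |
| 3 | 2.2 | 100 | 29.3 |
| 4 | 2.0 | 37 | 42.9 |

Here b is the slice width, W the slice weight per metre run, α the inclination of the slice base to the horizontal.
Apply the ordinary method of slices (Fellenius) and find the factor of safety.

Ordinary method of slices: FS = Σ[c'·Δl_i + (W_i cosα_i)·tanφ'] / Σ W_i sinα_i, with Δl_i = b_i / cosα_i.
Slice 1: Δl = 1.8/cos1.6° = 1.801 m; N'_1 = 31·cos1.6° = 31.0; c'Δl = 25.39; W sinα = 0.9
Slice 2: Δl = 3.1/cos14.5° = 3.202 m; N'_2 = 178·cos14.5° = 172.3; c'Δl = 45.15; W sinα = 44.6
Slice 3: Δl = 2.2/cos29.3° = 2.523 m; N'_3 = 100·cos29.3° = 87.2; c'Δl = 35.57; W sinα = 48.9
Slice 4: Δl = 2.0/cos42.9° = 2.730 m; N'_4 = 37·cos42.9° = 27.1; c'Δl = 38.50; W sinα = 25.2
Σc'Δl = 144.6 kN/m; ΣN' = 317.6 kN/m; ΣW sinα = 119.6 kN/m
Resisting = 144.6 + 317.6·tan28.9° = 144.6 + 175.3 = 319.9 kN/m
FS = 319.9 / 119.6 = 2.676

FS = 2.68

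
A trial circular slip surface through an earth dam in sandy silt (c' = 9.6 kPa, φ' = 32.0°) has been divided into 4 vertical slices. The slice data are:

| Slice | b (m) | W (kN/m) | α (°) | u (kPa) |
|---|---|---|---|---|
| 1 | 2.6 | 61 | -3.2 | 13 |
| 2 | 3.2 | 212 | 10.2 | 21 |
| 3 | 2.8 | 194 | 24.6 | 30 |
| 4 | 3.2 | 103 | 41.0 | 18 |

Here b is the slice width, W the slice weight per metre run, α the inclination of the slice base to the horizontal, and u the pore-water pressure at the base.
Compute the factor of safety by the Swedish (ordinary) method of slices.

FS = 1.56

Ordinary method of slices: FS = Σ[c'·Δl_i + (W_i cosα_i − u_i·Δl_i)·tanφ'] / Σ W_i sinα_i, with Δl_i = b_i / cosα_i.
Slice 1: Δl = 2.6/cos(-3.2°) = 2.604 m; N'_1 = 61·cos(-3.2°) − 13·2.604 = 27.1; c'Δl = 25.00; W sinα = -3.4
Slice 2: Δl = 3.2/cos10.2° = 3.251 m; N'_2 = 212·cos10.2° − 21·3.251 = 140.4; c'Δl = 31.21; W sinα = 37.5
Slice 3: Δl = 2.8/cos24.6° = 3.080 m; N'_3 = 194·cos24.6° − 30·3.080 = 84.0; c'Δl = 29.56; W sinα = 80.8
Slice 4: Δl = 3.2/cos41.0° = 4.240 m; N'_4 = 103·cos41.0° − 18·4.240 = 1.4; c'Δl = 40.70; W sinα = 67.6
Σc'Δl = 126.5 kN/m; ΣN' = 252.8 kN/m; ΣW sinα = 182.5 kN/m
Resisting = 126.5 + 252.8·tan32.0° = 126.5 + 158.0 = 284.5 kN/m
FS = 284.5 / 182.5 = 1.559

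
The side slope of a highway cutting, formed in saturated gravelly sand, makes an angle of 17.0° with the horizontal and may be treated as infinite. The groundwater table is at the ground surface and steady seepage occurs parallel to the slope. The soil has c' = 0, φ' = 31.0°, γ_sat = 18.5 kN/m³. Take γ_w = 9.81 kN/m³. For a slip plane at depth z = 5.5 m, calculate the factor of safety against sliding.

With seepage parallel to the slope and the water table at the surface, the effective normal stress on the slip plane uses the buoyant unit weight γ' = γ_sat − γ_w while the driving shear stress uses γ_sat:
FS = [c' + γ' z cos²β tanφ'] / [γ_sat z sinβ cosβ]
(For c' = 0 this reduces to FS = (γ'/γ_sat)·tanφ'/tanβ.)
γ' = 18.5 − 9.81 = 8.69 kN/m³
Numerator = 0.0 + 8.69·5.5·cos²17.0°·tan31.0° = 0.0 + 8.69·5.5·0.9145·0.6009 = 26.263 kPa
Denominator = 18.5·5.5·sin17.0°·cos17.0° = 18.5·5.5·0.2924·0.9563 = 28.449 kPa
FS = 26.263 / 28.449 = 0.923

FS = 0.92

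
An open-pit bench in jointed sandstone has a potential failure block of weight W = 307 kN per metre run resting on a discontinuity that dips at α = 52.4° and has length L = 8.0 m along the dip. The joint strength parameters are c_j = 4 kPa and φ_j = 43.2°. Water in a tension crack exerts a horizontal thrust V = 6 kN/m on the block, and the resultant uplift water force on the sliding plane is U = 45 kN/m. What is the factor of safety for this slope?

Resolving the block weight along and normal to the plane and applying the Mohr–Coulomb strength on the joint:
N' = W cosα − U − V sinα = 307·cos52.4° − 45 − 6·sin52.4° = 137.6 kN/m
Driving force T = W sinα + V cosα = 307·sin52.4° + 6·cos52.4° = 246.9 kN/m
Resisting force R = c_j·L + N'·tanφ_j = 4·8.0 + 137.6·tan43.2° = 32.0 + 129.2 = 161.2 kN/m
FS = R / T = 161.2 / 246.9 = 0.653

FS = 0.65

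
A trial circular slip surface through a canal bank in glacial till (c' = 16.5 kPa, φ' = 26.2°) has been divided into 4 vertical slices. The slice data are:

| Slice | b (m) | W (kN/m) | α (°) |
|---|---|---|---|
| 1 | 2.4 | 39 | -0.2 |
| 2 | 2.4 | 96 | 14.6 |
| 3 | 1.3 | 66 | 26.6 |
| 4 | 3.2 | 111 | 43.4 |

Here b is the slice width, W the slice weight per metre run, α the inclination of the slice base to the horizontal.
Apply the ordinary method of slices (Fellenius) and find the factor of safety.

FS = 2.39

Ordinary method of slices: FS = Σ[c'·Δl_i + (W_i cosα_i)·tanφ'] / Σ W_i sinα_i, with Δl_i = b_i / cosα_i.
Slice 1: Δl = 2.4/cos(-0.2°) = 2.400 m; N'_1 = 39·cos(-0.2°) = 39.0; c'Δl = 39.60; W sinα = -0.1
Slice 2: Δl = 2.4/cos14.6° = 2.480 m; N'_2 = 96·cos14.6° = 92.9; c'Δl = 40.92; W sinα = 24.2
Slice 3: Δl = 1.3/cos26.6° = 1.454 m; N'_3 = 66·cos26.6° = 59.0; c'Δl = 23.99; W sinα = 29.6
Slice 4: Δl = 3.2/cos43.4° = 4.404 m; N'_4 = 111·cos43.4° = 80.6; c'Δl = 72.67; W sinα = 76.3
Σc'Δl = 177.2 kN/m; ΣN' = 271.6 kN/m; ΣW sinα = 129.9 kN/m
Resisting = 177.2 + 271.6·tan26.2° = 177.2 + 133.6 = 310.8 kN/m
FS = 310.8 / 129.9 = 2.393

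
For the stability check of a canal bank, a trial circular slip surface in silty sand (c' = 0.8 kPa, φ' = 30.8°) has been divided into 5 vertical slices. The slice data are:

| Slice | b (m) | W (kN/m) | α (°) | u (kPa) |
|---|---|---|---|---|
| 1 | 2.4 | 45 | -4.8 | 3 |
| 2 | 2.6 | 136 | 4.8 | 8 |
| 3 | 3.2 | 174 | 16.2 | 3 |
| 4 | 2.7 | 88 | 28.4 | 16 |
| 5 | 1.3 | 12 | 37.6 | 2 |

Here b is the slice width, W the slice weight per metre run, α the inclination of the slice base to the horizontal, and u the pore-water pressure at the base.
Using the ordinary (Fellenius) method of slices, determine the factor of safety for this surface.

Ordinary method of slices: FS = Σ[c'·Δl_i + (W_i cosα_i − u_i·Δl_i)·tanφ'] / Σ W_i sinα_i, with Δl_i = b_i / cosα_i.
Slice 1: Δl = 2.4/cos(-4.8°) = 2.408 m; N'_1 = 45·cos(-4.8°) − 3·2.408 = 37.6; c'Δl = 1.93; W sinα = -3.8
Slice 2: Δl = 2.6/cos4.8° = 2.609 m; N'_2 = 136·cos4.8° − 8·2.609 = 114.6; c'Δl = 2.09; W sinα = 11.4
Slice 3: Δl = 3.2/cos16.2° = 3.332 m; N'_3 = 174·cos16.2° − 3·3.332 = 157.1; c'Δl = 2.67; W sinα = 48.5
Slice 4: Δl = 2.7/cos28.4° = 3.069 m; N'_4 = 88·cos28.4° − 16·3.069 = 28.3; c'Δl = 2.46; W sinα = 41.9
Slice 5: Δl = 1.3/cos37.6° = 1.641 m; N'_5 = 12·cos37.6° − 2·1.641 = 6.2; c'Δl = 1.31; W sinα = 7.3
Σc'Δl = 10.4 kN/m; ΣN' = 343.9 kN/m; ΣW sinα = 105.3 kN/m
Resisting = 10.4 + 343.9·tan30.8° = 10.4 + 205.0 = 215.4 kN/m
FS = 215.4 / 105.3 = 2.045

FS = 2.05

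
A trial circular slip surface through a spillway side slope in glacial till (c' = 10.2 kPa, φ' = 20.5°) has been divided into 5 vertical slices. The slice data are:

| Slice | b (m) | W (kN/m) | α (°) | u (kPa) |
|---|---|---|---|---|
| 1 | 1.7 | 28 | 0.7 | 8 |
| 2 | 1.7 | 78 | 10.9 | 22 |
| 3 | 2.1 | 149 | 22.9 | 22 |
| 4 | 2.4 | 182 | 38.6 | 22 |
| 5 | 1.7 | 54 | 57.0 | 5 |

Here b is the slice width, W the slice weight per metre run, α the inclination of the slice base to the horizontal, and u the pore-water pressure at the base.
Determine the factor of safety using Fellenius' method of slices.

Ordinary method of slices: FS = Σ[c'·Δl_i + (W_i cosα_i − u_i·Δl_i)·tanφ'] / Σ W_i sinα_i, with Δl_i = b_i / cosα_i.
Slice 1: Δl = 1.7/cos0.7° = 1.700 m; N'_1 = 28·cos0.7° − 8·1.700 = 14.4; c'Δl = 17.34; W sinα = 0.3
Slice 2: Δl = 1.7/cos10.9° = 1.731 m; N'_2 = 78·cos10.9° − 22·1.731 = 38.5; c'Δl = 17.66; W sinα = 14.7
Slice 3: Δl = 2.1/cos22.9° = 2.280 m; N'_3 = 149·cos22.9° − 22·2.280 = 87.1; c'Δl = 23.25; W sinα = 58.0
Slice 4: Δl = 2.4/cos38.6° = 3.071 m; N'_4 = 182·cos38.6° − 22·3.071 = 74.7; c'Δl = 31.32; W sinα = 113.5
Slice 5: Δl = 1.7/cos57.0° = 3.121 m; N'_5 = 54·cos57.0° − 5·3.121 = 13.8; c'Δl = 31.84; W sinα = 45.3
Σc'Δl = 121.4 kN/m; ΣN' = 228.5 kN/m; ΣW sinα = 231.9 kN/m
Resisting = 121.4 + 228.5·tan20.5° = 121.4 + 85.4 = 206.8 kN/m
FS = 206.8 / 231.9 = 0.892

FS = 0.89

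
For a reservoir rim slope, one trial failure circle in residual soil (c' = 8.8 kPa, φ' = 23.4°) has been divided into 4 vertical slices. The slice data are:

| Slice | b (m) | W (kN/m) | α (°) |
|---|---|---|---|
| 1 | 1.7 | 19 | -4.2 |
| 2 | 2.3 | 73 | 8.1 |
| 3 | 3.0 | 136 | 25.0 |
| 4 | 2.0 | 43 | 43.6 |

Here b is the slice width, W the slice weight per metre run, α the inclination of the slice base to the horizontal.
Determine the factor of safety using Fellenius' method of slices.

FS = 2.03

Ordinary method of slices: FS = Σ[c'·Δl_i + (W_i cosα_i)·tanφ'] / Σ W_i sinα_i, with Δl_i = b_i / cosα_i.
Slice 1: Δl = 1.7/cos(-4.2°) = 1.705 m; N'_1 = 19·cos(-4.2°) = 18.9; c'Δl = 15.00; W sinα = -1.4
Slice 2: Δl = 2.3/cos8.1° = 2.323 m; N'_2 = 73·cos8.1° = 72.3; c'Δl = 20.44; W sinα = 10.3
Slice 3: Δl = 3.0/cos25.0° = 3.310 m; N'_3 = 136·cos25.0° = 123.3; c'Δl = 29.13; W sinα = 57.5
Slice 4: Δl = 2.0/cos43.6° = 2.762 m; N'_4 = 43·cos43.6° = 31.1; c'Δl = 24.30; W sinα = 29.7
Σc'Δl = 88.9 kN/m; ΣN' = 245.6 kN/m; ΣW sinα = 96.0 kN/m
Resisting = 88.9 + 245.6·tan23.4° = 88.9 + 106.3 = 195.2 kN/m
FS = 195.2 / 96.0 = 2.032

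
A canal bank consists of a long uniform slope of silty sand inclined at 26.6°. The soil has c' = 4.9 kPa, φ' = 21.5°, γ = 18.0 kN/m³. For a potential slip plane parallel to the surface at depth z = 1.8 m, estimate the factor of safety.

FS = 1.16

For an infinite slope with a slip plane parallel to the surface (no pore pressure): FS = [c' + γz cos²β tanφ'] / [γz sinβ cosβ].
γz = 18.0·1.8 = 32.40 kN/m²
Numerator = 4.9 + 32.40·cos²26.6°·tan21.5° = 4.9 + 32.40·0.7995·0.3939 = 15.104 kPa
Denominator = 32.40·sin26.6°·cos26.6° = 32.40·0.4478·0.8942 = 12.972 kPa
FS = 15.104 / 12.972 = 1.164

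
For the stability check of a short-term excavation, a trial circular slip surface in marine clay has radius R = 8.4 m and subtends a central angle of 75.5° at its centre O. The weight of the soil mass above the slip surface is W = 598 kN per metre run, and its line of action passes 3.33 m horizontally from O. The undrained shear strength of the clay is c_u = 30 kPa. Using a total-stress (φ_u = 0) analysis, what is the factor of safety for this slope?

Taking moments about the centre O, the resisting moment is provided by the undrained shear strength acting along the arc:
Arc length L_a = R·θ = 8.4·(75.5°·π/180) = 8.4·1.3177 = 11.07 m
M_R = c_u·L_a·R = 30·11.07·8.4 = 2789.4 kN·m/m
M_D = W·d = 598·3.33 = 1991.3 kN·m/m
FS = M_R / M_D = 2789.4 / 1991.3 = 1.401

FS = 1.40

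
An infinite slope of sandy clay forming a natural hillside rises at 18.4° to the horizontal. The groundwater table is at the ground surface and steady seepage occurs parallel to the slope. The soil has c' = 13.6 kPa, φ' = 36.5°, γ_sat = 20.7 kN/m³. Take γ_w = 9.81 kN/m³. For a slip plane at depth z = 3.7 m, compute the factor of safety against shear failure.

With seepage parallel to the slope and the water table at the surface, the effective normal stress on the slip plane uses the buoyant unit weight γ' = γ_sat − γ_w while the driving shear stress uses γ_sat:
FS = [c' + γ' z cos²β tanφ'] / [γ_sat z sinβ cosβ]
γ' = 20.7 − 9.81 = 10.89 kN/m³
Numerator = 13.6 + 10.89·3.7·cos²18.4°·tan36.5° = 13.6 + 10.89·3.7·0.9004·0.7400 = 40.445 kPa
Denominator = 20.7·3.7·sin18.4°·cos18.4° = 20.7·3.7·0.3156·0.9489 = 22.940 kPa
FS = 40.445 / 22.940 = 1.763

FS = 1.76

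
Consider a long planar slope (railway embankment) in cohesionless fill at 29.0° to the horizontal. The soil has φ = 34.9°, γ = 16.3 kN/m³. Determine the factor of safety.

For a dry cohesionless infinite slope the factor of safety is FS = tanφ / tanβ.
FS = tan34.9° / tan29.0° = 0.6976 / 0.5543 = 1.259

FS = 1.26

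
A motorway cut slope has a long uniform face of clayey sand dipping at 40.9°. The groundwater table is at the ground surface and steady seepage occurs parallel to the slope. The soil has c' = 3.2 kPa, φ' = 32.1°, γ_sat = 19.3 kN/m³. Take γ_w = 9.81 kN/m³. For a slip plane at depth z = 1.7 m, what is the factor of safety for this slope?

With seepage parallel to the slope and the water table at the surface, the effective normal stress on the slip plane uses the buoyant unit weight γ' = γ_sat − γ_w while the driving shear stress uses γ_sat:
FS = [c' + γ' z cos²β tanφ'] / [γ_sat z sinβ cosβ]
γ' = 19.3 − 9.81 = 9.49 kN/m³
Numerator = 3.2 + 9.49·1.7·cos²40.9°·tan32.1° = 3.2 + 9.49·1.7·0.5713·0.6273 = 8.982 kPa
Denominator = 19.3·1.7·sin40.9°·cos40.9° = 19.3·1.7·0.6547·0.7559 = 16.237 kPa
FS = 8.982 / 16.237 = 0.553

FS = 0.55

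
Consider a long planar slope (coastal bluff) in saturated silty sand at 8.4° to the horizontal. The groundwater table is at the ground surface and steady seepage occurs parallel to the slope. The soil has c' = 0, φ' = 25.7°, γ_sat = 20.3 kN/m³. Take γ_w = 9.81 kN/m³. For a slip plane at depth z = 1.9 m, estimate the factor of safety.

FS = 1.68

With seepage parallel to the slope and the water table at the surface, the effective normal stress on the slip plane uses the buoyant unit weight γ' = γ_sat − γ_w while the driving shear stress uses γ_sat:
FS = [c' + γ' z cos²β tanφ'] / [γ_sat z sinβ cosβ]
(For c' = 0 this reduces to FS = (γ'/γ_sat)·tanφ'/tanβ.)
γ' = 20.3 − 9.81 = 10.49 kN/m³
Numerator = 0.0 + 10.49·1.9·cos²8.4°·tan25.7° = 0.0 + 10.49·1.9·0.9787·0.4813 = 9.387 kPa
Denominator = 20.3·1.9·sin8.4°·cos8.4° = 20.3·1.9·0.1461·0.9893 = 5.574 kPa
FS = 9.387 / 5.574 = 1.684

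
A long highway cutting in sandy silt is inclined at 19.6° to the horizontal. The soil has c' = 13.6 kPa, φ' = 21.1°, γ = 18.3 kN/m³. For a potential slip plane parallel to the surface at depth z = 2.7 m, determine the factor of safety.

For an infinite slope with a slip plane parallel to the surface (no pore pressure): FS = [c' + γz cos²β tanφ'] / [γz sinβ cosβ].
γz = 18.3·2.7 = 49.41 kN/m²
Numerator = 13.6 + 49.41·cos²19.6°·tan21.1° = 13.6 + 49.41·0.8875·0.3859 = 30.520 kPa
Denominator = 49.41·sin19.6°·cos19.6° = 49.41·0.3355·0.9421 = 15.614 kPa
FS = 30.520 / 15.614 = 1.955

FS = 1.95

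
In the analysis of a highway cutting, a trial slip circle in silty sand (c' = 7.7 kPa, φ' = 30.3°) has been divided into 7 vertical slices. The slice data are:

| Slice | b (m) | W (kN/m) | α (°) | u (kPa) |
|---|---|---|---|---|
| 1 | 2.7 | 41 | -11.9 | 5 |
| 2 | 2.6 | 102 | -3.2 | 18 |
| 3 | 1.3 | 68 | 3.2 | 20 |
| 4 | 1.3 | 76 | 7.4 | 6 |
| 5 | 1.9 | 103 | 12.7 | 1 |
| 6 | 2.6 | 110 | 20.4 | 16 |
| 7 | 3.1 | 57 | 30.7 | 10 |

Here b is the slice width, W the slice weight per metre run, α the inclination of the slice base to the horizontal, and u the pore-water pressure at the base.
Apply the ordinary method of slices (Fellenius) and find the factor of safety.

Ordinary method of slices: FS = Σ[c'·Δl_i + (W_i cosα_i − u_i·Δl_i)·tanφ'] / Σ W_i sinα_i, with Δl_i = b_i / cosα_i.
Slice 1: Δl = 2.7/cos(-11.9°) = 2.759 m; N'_1 = 41·cos(-11.9°) − 5·2.759 = 26.3; c'Δl = 21.25; W sinα = -8.5
Slice 2: Δl = 2.6/cos(-3.2°) = 2.604 m; N'_2 = 102·cos(-3.2°) − 18·2.604 = 55.0; c'Δl = 20.05; W sinα = -5.7
Slice 3: Δl = 1.3/cos3.2° = 1.302 m; N'_3 = 68·cos3.2° − 20·1.302 = 41.9; c'Δl = 10.03; W sinα = 3.8
Slice 4: Δl = 1.3/cos7.4° = 1.311 m; N'_4 = 76·cos7.4° − 6·1.311 = 67.5; c'Δl = 10.09; W sinα = 9.8
Slice 5: Δl = 1.9/cos12.7° = 1.948 m; N'_5 = 103·cos12.7° − 1·1.948 = 98.5; c'Δl = 15.00; W sinα = 22.6
Slice 6: Δl = 2.6/cos20.4° = 2.774 m; N'_6 = 110·cos20.4° − 16·2.774 = 58.7; c'Δl = 21.36; W sinα = 38.3
Slice 7: Δl = 3.1/cos30.7° = 3.605 m; N'_7 = 57·cos30.7° − 10·3.605 = 13.0; c'Δl = 27.76; W sinα = 29.1
Σc'Δl = 125.5 kN/m; ΣN' = 360.9 kN/m; ΣW sinα = 89.5 kN/m
Resisting = 125.5 + 360.9·tan30.3° = 125.5 + 210.9 = 336.4 kN/m
FS = 336.4 / 89.5 = 3.758

FS = 3.76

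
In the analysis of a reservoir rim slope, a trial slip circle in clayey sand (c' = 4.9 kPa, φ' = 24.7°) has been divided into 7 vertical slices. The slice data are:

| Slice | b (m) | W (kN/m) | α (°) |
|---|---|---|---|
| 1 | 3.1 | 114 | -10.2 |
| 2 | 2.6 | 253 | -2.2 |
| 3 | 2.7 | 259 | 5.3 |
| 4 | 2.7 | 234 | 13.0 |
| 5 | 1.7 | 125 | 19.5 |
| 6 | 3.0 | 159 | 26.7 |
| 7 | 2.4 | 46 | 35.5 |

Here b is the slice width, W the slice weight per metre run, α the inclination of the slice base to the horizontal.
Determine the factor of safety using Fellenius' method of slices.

Ordinary method of slices: FS = Σ[c'·Δl_i + (W_i cosα_i)·tanφ'] / Σ W_i sinα_i, with Δl_i = b_i / cosα_i.
Slice 1: Δl = 3.1/cos(-10.2°) = 3.150 m; N'_1 = 114·cos(-10.2°) = 112.2; c'Δl = 15.43; W sinα = -20.2
Slice 2: Δl = 2.6/cos(-2.2°) = 2.602 m; N'_2 = 253·cos(-2.2°) = 252.8; c'Δl = 12.75; W sinα = -9.7
Slice 3: Δl = 2.7/cos5.3° = 2.712 m; N'_3 = 259·cos5.3° = 257.9; c'Δl = 13.29; W sinα = 23.9
Slice 4: Δl = 2.7/cos13.0° = 2.771 m; N'_4 = 234·cos13.0° = 228.0; c'Δl = 13.58; W sinα = 52.6
Slice 5: Δl = 1.7/cos19.5° = 1.803 m; N'_5 = 125·cos19.5° = 117.8; c'Δl = 8.84; W sinα = 41.7
Slice 6: Δl = 3.0/cos26.7° = 3.358 m; N'_6 = 159·cos26.7° = 142.0; c'Δl = 16.45; W sinα = 71.4
Slice 7: Δl = 2.4/cos35.5° = 2.948 m; N'_7 = 46·cos35.5° = 37.4; c'Δl = 14.45; W sinα = 26.7
Σc'Δl = 94.8 kN/m; ΣN' = 1148.2 kN/m; ΣW sinα = 186.5 kN/m
Resisting = 94.8 + 1148.2·tan24.7° = 94.8 + 528.1 = 622.9 kN/m
FS = 622.9 / 186.5 = 3.339

FS = 3.34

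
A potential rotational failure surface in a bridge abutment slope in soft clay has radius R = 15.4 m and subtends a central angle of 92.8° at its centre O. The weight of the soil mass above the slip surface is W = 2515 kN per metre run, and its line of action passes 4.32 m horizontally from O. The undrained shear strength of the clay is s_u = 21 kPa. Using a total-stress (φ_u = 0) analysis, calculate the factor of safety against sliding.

FS = 0.74

Taking moments about the centre O, the resisting moment is provided by the undrained shear strength acting along the arc:
Arc length L_a = R·θ = 15.4·(92.8°·π/180) = 15.4·1.6197 = 24.94 m
M_R = s_u·L_a·R = 21·24.94·15.4 = 8066.5 kN·m/m
M_D = W·d = 2515·4.32 = 10864.8 kN·m/m
FS = M_R / M_D = 8066.5 / 10864.8 = 0.742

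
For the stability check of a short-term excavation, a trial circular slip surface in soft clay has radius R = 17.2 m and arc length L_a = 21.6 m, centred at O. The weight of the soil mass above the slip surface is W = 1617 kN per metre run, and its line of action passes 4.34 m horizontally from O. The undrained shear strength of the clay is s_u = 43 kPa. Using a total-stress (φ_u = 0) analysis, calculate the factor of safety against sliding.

FS = 2.28

Taking moments about the centre O, the resisting moment is provided by the undrained shear strength acting along the arc:
M_R = s_u·L_a·R = 43·21.60·17.2 = 15975.4 kN·m/m
M_D = W·d = 1617·4.34 = 7017.8 kN·m/m
FS = M_R / M_D = 15975.4 / 7017.8 = 2.276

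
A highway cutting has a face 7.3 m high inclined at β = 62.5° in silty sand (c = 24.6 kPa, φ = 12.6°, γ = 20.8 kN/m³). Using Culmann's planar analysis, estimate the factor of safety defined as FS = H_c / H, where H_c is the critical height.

FS = 1.58

H_c = (4c/γ) · sinβ cosφ / [1 − cos(β − φ)]
    = (4·24.6/20.8) · sin62.5°·cos12.6° / [1 − cos49.9°]
    = 4.731 · 0.8656 / 0.3559 = 11.51 m
FS = H_c / H = 11.51 / 7.3 = 1.576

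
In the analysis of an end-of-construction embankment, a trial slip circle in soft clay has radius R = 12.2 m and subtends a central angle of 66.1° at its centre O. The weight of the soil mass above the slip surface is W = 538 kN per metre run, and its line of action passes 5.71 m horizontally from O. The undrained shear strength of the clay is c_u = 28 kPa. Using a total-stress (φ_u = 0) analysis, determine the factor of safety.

FS = 1.57

Taking moments about the centre O, the resisting moment is provided by the undrained shear strength acting along the arc:
Arc length L_a = R·θ = 12.2·(66.1°·π/180) = 12.2·1.1537 = 14.07 m
M_R = c_u·L_a·R = 28·14.07·12.2 = 4807.9 kN·m/m
M_D = W·d = 538·5.71 = 3072.0 kN·m/m
FS = M_R / M_D = 4807.9 / 3072.0 = 1.565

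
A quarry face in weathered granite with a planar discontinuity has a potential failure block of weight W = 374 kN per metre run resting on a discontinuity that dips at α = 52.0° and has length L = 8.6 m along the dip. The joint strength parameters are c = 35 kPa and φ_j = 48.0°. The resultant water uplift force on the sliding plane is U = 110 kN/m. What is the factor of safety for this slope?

FS = 1.47

Resolving the block weight along and normal to the plane and applying the Mohr–Coulomb strength on the joint:
N' = W cosα − U = 374·cos52.0° − 110 = 120.3 kN/m
Driving force T = W sinα = 374·sin52.0° = 294.7 kN/m
Resisting force R = c·L + N'·tanφ_j = 35·8.6 + 120.3·tan48.0° = 301.0 + 133.6 = 434.6 kN/m
FS = R / T = 434.6 / 294.7 = 1.475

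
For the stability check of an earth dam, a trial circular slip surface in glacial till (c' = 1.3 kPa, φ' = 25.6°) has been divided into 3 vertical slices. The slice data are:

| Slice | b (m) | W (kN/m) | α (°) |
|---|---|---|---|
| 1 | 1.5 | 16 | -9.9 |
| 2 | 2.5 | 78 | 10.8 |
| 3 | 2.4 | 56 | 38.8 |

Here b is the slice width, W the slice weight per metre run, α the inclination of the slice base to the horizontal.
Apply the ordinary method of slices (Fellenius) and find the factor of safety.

Ordinary method of slices: FS = Σ[c'·Δl_i + (W_i cosα_i)·tanφ'] / Σ W_i sinα_i, with Δl_i = b_i / cosα_i.
Slice 1: Δl = 1.5/cos(-9.9°) = 1.523 m; N'_1 = 16·cos(-9.9°) = 15.8; c'Δl = 1.98; W sinα = -2.8
Slice 2: Δl = 2.5/cos10.8° = 2.545 m; N'_2 = 78·cos10.8° = 76.6; c'Δl = 3.31; W sinα = 14.6
Slice 3: Δl = 2.4/cos38.8° = 3.080 m; N'_3 = 56·cos38.8° = 43.6; c'Δl = 4.00; W sinα = 35.1
Σc'Δl = 9.3 kN/m; ΣN' = 136.0 kN/m; ΣW sinα = 47.0 kN/m
Resisting = 9.3 + 136.0·tan25.6° = 9.3 + 65.2 = 74.5 kN/m
FS = 74.5 / 47.0 = 1.586

FS = 1.59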